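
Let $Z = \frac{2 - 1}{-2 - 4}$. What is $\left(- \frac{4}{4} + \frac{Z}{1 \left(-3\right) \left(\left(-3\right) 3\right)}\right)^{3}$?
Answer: $- \frac{4330747}{4251528} \approx -1.0186$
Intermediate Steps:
$Z = - \frac{1}{6}$ ($Z = 1 \frac{1}{-6} = 1 \left(- \frac{1}{6}\right) = - \frac{1}{6} \approx -0.16667$)
$\left(- \frac{4}{4} + \frac{Z}{1 \left(-3\right) \left(\left(-3\right) 3\right)}\right)^{3} = \left(- \frac{4}{4} - \frac{1}{6 \cdot 1 \left(-3\right) \left(\left(-3\right) 3\right)}\right)^{3} = \left(\left(-4\right) \frac{1}{4} - \frac{1}{6 \left(\left(-3\right) \left(-9\right)\right)}\right)^{3} = \left(-1 - \frac{1}{6 \cdot 27}\right)^{3} = \left(-1 - \frac{1}{162}\right)^{3} = \left(- \frac{163}{162}\right)^{3} = - \frac{4330747}{4251528}$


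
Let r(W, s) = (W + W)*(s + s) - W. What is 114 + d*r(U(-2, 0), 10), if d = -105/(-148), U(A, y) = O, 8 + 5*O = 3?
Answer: 12777/148 ≈ 86.331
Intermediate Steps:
O = -1 (O = -8/5 + (⅕)*3 = -8/5 + ⅗ = -1)
U(A, y) = -1
d = 105/148 (d = -105*(-1/148) = 105/148 ≈ 0.70946)
r(W, s) = -W + 4*W*s (r(W, s) = (2*W)*(2*s) - W = 4*W*s - W = -W + 4*W*s)
114 + d*r(U(-2, 0), 10) = 114 + 105*(-(-1 + 4*10))/148 = 114 + 105*(-(-1 + 40))/148 = 114 + 105*(-1*39)/148 = 114 + (105/148)*(-39) = 114 - 4095/148 = 12777/148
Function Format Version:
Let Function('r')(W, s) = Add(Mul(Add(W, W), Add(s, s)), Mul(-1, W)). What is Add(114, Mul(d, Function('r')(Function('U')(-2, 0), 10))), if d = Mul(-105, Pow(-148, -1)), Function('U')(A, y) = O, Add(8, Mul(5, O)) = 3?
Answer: Rational(12777, 148) ≈ 86.331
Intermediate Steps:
O = -1 (O = Add(Rational(-8, 5), Mul(Rational(1, 5), 3)) = Add(Rational(-8, 5), Rational(3, 5)) = -1)
Function('U')(A, y) = -1
d = Rational(105, 148) (d = Mul(-105, Rational(-1, 148)) = Rational(105, 148) ≈ 0.70946)
Function('r')(W, s) = Add(Mul(-1, W), Mul(4, W, s)) (Function('r')(W, s) = Add(Mul(Mul(2, W), Mul(2, s)), Mul(-1, W)) = Add(Mul(4, W, s), Mul(-1, W)) = Add(Mul(-1, W), Mul(4, W, s)))
Add(114, Mul(d, Function('r')(Function('U')(-2, 0), 10))) = Add(114, Mul(Rational(105, 148), Mul(-1, Add(-1, Mul(4, 10))))) = Add(114, Mul(Rational(105, 148), Mul(-1, Add(-1, 40)))) = Add(114, Mul(Rational(105, 148), Mul(-1, 39))) = Add(114, Mul(Rational(105, 148), -39)) = Add(114, Rational(-4095, 148)) = Rational(12777, 148)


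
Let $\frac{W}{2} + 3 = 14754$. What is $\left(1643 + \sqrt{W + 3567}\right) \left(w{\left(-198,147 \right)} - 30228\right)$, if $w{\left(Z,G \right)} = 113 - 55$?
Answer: $-49569310 - 30170 \sqrt{33069} \approx -5.5056 \cdot 10^{7}$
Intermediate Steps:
$w{\left(Z,G \right)} = 58$
$W = 29502$ ($W = -6 + 2 \cdot 14754 = -6 + 29508 = 29502$)
$\left(1643 + \sqrt{W + 3567}\right) \left(w{\left(-198,147 \right)} - 30228\right) = \left(1643 + \sqrt{29502 + 3567}\right) \left(58 - 30228\right) = \left(1643 + \sqrt{33069}\right) \left(-30170\right) = -49569310 - 30170 \sqrt{33069}$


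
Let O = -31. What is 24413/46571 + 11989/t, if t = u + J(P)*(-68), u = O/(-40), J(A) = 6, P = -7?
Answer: -447671947/15481531 ≈ -28.917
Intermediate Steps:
u = 31/40 (u = -31/(-40) = -31*(-1/40) = 31/40 ≈ 0.77500)
t = -16289/40 (t = 31/40 + 6*(-68) = 31/40 - 408 = -16289/40 ≈ -407.23)
24413/46571 + 11989/t = 24413/46571 + 11989/(-16289/40) = 24413*(1/46571) + 11989*(-40/16289) = 24413/46571 - 479560/16289 = -447671947/15481531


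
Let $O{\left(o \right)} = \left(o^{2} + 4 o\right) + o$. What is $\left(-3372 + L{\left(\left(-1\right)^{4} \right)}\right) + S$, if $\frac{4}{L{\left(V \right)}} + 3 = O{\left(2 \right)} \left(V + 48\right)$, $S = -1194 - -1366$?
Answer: $- \frac{2185596}{683} \approx -3200.0$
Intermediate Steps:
$O{\left(o \right)} = o^{2} + 5 o$
$S = 172$ ($S = -1194 + 1366 = 172$)
$L{\left(V \right)} = \frac{4}{669 + 14 V}$ ($L{\left(V \right)} = \frac{4}{-3 + 2 \left(5 + 2\right) \left(V + 48\right)} = \frac{4}{-3 + 2 \cdot 7 \left(48 + V\right)} = \frac{4}{-3 + 14 \left(48 + V\right)} = \frac{4}{-3 + \left(672 + 14 V\right)} = \frac{4}{669 + 14 V}$)
$\left(-3372 + L{\left(\left(-1\right)^{4} \right)}\right) + S = \left(-3372 + \frac{4}{669 + 14 \left(-1\right)^{4}}\right) + 172 = \left(-3372 + \frac{4}{669 + 14 \cdot 1}\right) + 172 = \left(-3372 + \frac{4}{669 + 14}\right) + 172 = \left(-3372 + \frac{4}{683}\right) + 172 = - \frac{2303072}{683} + 172 = - \frac{2185596}{683}$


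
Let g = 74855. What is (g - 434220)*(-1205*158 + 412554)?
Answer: -79837965860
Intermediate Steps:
(g - 434220)*(-1205*158 + 412554) = (74855 - 434220)*(-1205*158 + 412554) = -359365*(-190390 + 412554) = -359365*222164 = -79837965860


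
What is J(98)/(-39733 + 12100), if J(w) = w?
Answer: -98/27633 ≈ -0.0035465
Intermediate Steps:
J(98)/(-39733 + 12100) = 98/(-39733 + 12100) = 98/(-27633) = 98*(-1/27633) = -98/27633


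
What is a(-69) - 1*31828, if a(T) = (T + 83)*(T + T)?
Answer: -33760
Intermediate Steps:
a(T) = 2*T*(83 + T) (a(T) = (83 + T)*(2*T) = 2*T*(83 + T))
a(-69) - 1*31828 = 2*(-69)*(83 - 69) - 1*31828 = 2*(-69)*14 - 31828 = -1932 - 31828 = -33760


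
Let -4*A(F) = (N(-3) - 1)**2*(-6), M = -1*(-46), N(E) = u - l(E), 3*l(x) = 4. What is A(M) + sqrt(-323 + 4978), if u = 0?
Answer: 49/6 + 7*sqrt(95) ≈ 76.394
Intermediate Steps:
l(x) = 4/3 (l(x) = (1/3)*4 = 4/3)
N(E) = -4/3 (N(E) = 0 - 1*4/3 = 0 - 4/3 = -4/3)
M = 46
A(F) = 49/6 (A(F) = -(-4/3 - 1)**2*(-6)/4 = -(-7/3)**2*(-6)/4 = -49*(-6)/36 = -1/4*(-98/3) = 49/6)
A(M) + sqrt(-323 + 4978) = 49/6 + sqrt(-323 + 4978) = 49/6 + sqrt(4655) = 49/6 + 7*sqrt(95)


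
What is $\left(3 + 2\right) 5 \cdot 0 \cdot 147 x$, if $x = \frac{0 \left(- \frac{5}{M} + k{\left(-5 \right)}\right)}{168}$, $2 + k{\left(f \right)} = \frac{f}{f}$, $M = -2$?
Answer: $0$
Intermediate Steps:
$k{\left(f \right)} = -1$ ($k{\left(f \right)} = -2 + \frac{f}{f} = -2 + 1 = -1$)
$x = 0$ ($x = \frac{0 \left(- \frac{5}{-2} - 1\right)}{168} = 0 \left(\left(-5\right) \left(- \frac{1}{2}\right) - 1\right) \frac{1}{168} = 0 \left(\frac{5}{2} - 1\right) \frac{1}{168} = 0 \cdot \frac{3}{2} \cdot \frac{1}{168} = 0 \cdot \frac{1}{168} = 0$)
$\left(3 + 2\right) 5 \cdot 0 \cdot 147 x = \left(3 + 2\right) 5 \cdot 0 \cdot 147 \cdot 0 = 5 \cdot 5 \cdot 0 \cdot 147 \cdot 0 = 25 \cdot 0 \cdot 147 \cdot 0 = 0 \cdot 147 \cdot 0 = 0 \cdot 0 = 0$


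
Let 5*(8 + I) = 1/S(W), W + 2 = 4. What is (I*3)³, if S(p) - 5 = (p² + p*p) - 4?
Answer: -46268279/3375 ≈ -13709.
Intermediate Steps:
W = 2 (W = -2 + 4 = 2)
S(p) = 1 + 2*p² (S(p) = 5 + ((p² + p*p) - 4) = 5 + ((p² + p²) - 4) = 5 + (2*p² - 4) = 5 + (-4 + 2*p²) = 1 + 2*p²)
I = -359/45 (I = -8 + (1/(1 + 2*2²))/5 = -8 + (1/(1 + 2*4))/5 = -8 + (1/(1 + 8))/5 = -8 + (1/9)/5 = -8 + (1*(⅑))/5 = -8 + (⅕)*(⅑) = -8 + 1/45 = -359/45 ≈ -7.9778)
(I*3)³ = (-359/45*3)³ = (-359/15)³ = -46268279/3375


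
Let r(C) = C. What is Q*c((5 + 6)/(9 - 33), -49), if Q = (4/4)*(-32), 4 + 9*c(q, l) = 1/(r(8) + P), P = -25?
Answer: 736/51 ≈ 14.431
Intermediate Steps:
c(q, l) = -23/51 (c(q, l) = -4/9 + 1/(9*(8 - 25)) = -4/9 + (⅑)/(-17) = -4/9 + (⅑)*(-1/17) = -4/9 - 1/153 = -23/51)
Q = -32 (Q = (4*(¼))*(-32) = 1*(-32) = -32)
Q*c((5 + 6)/(9 - 33), -49) = -32*(-23/51) = 736/51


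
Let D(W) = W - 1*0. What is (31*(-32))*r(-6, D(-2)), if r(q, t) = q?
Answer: 5952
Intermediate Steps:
D(W) = W (D(W) = W + 0 = W)
(31*(-32))*r(-6, D(-2)) = (31*(-32))*(-6) = -992*(-6) = 5952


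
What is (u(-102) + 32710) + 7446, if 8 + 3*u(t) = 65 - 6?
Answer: 40173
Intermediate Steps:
u(t) = 17 (u(t) = -8/3 + (65 - 6)/3 = -8/3 + (⅓)*59 = -8/3 + 59/3 = 17)
(u(-102) + 32710) + 7446 = (17 + 32710) + 7446 = 32727 + 7446 = 40173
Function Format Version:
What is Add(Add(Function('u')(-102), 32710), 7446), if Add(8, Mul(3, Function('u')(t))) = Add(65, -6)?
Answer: 40173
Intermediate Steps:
Function('u')(t) = 17 (Function('u')(t) = Add(Rational(-8, 3), Mul(Rational(1, 3), Add(65, -6))) = Add(Rational(-8, 3), Mul(Rational(1, 3), 59)) = Add(Rational(-8, 3), Rational(59, 3)) = 17)
Add(Add(Function('u')(-102), 32710), 7446) = Add(Add(17, 32710), 7446) = Add(32727, 7446) = 40173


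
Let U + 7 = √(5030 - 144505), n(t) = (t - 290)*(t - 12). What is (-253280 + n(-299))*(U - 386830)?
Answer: 27117660537 - 350505*I*√5579 ≈ 2.7118e+10 - 2.618e+7*I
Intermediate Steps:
n(t) = (-290 + t)*(-12 + t)
U = -7 + 5*I*√5579 (U = -7 + √(5030 - 144505) = -7 + √(-139475) = -7 + 5*I*√5579 ≈ -7.0 + 373.46*I)
(-253280 + n(-299))*(U - 386830) = (-253280 + (3480 + (-299)² - 302*(-299)))*((-7 + 5*I*√5579) - 386830) = (-253280 + (3480 + 89401 + 90298))*(-386837 + 5*I*√5579) = (-253280 + 183179)*(-386837 + 5*I*√5579) = -70101*(-386837 + 5*I*√5579) = 27117660537 - 350505*I*√5579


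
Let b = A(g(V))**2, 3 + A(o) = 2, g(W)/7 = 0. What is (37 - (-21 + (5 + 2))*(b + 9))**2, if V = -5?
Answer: 31329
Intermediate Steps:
g(W) = 0 (g(W) = 7*0 = 0)
A(o) = -1 (A(o) = -3 + 2 = -1)
b = 1 (b = (-1)**2 = 1)
(37 - (-21 + (5 + 2))*(b + 9))**2 = (37 - (-21 + (5 + 2))*(1 + 9))**2 = (37 - (-21 + 7)*10)**2 = (37 - (-14)*10)**2 = (37 - 1*(-140))**2 = (37 + 140)**2 = 177**2 = 31329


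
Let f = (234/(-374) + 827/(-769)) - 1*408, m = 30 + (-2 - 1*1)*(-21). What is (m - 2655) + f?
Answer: -427339532/143803 ≈ -2971.7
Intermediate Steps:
m = 93 (m = 30 + (-2 - 1)*(-21) = 30 - 3*(-21) = 30 + 63 = 93)
f = -58916246/143803 (f = (234*(-1/374) + 827*(-1/769)) - 408 = (-117/187 - 827/769) - 408 = -244622/143803 - 408 = -58916246/143803 ≈ -409.70)
(m - 2655) + f = (93 - 2655) - 58916246/143803 = -2562 - 58916246/143803 = -427339532/143803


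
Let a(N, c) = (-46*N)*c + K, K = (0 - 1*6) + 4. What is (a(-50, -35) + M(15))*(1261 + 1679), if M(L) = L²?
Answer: -236014380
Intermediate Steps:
K = -2 (K = (0 - 6) + 4 = -6 + 4 = -2)
a(N, c) = -2 - 46*N*c (a(N, c) = (-46*N)*c - 2 = -46*N*c - 2 = -2 - 46*N*c)
(a(-50, -35) + M(15))*(1261 + 1679) = ((-2 - 46*(-50)*(-35)) + 15²)*(1261 + 1679) = ((-2 - 80500) + 225)*2940 = (-80502 + 225)*2940 = -80277*2940 = -236014380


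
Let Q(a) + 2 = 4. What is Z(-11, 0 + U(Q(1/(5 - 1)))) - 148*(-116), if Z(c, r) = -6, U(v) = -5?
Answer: 17162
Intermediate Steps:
Q(a) = 2 (Q(a) = -2 + 4 = 2)
Z(-11, 0 + U(Q(1/(5 - 1)))) - 148*(-116) = -6 - 148*(-116) = -6 + 17168 = 17162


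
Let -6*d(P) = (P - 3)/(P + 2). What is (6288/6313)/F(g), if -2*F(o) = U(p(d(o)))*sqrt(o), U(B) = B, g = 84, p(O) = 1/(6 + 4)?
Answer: -20960*sqrt(21)/44191 ≈ -2.1735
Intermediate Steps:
d(P) = -(-3 + P)/(6*(2 + P)) (d(P) = -(P - 3)/(6*(P + 2)) = -(-3 + P)/(6*(2 + P)))
p(O) = 1/10
F(o) = -sqrt(o)/20
(6288/6313)/F(g) = (6288/6313)/((-sqrt(21)/10)) = (6288*(1/6313))/((-sqrt(21)/10)) = 6288/(6313*((-sqrt(21)/10))) = 6288*(-10*sqrt(21)/21)/6313 = -20960*sqrt(21)/44191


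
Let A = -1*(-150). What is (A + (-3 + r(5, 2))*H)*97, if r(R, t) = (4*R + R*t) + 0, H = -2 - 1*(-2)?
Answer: 14550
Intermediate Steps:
H = 0 (H = -2 + 2 = 0)
r(R, t) = 4*R + R*t
A = 150
(A + (-3 + r(5, 2))*H)*97 = (150 + (-3 + 5*(4 + 2))*0)*97 = (150 + (-3 + 5*6)*0)*97 = (150 + (-3 + 30)*0)*97 = (150 + 27*0)*97 = (150 + 0)*97 = 150*97 = 14550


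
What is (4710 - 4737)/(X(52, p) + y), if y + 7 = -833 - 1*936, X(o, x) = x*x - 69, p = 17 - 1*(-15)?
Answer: 27/821 ≈ 0.032887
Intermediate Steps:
p = 32 (p = 17 + 15 = 32)
X(o, x) = -69 + x² (X(o, x) = x² - 69 = -69 + x²)
y = -1776 (y = -7 + (-833 - 1*936) = -7 + (-833 - 936) = -7 - 1769 = -1776)
(4710 - 4737)/(X(52, p) + y) = (4710 - 4737)/((-69 + 32²) - 1776) = -27/((-69 + 1024) - 1776) = -27/(955 - 1776) = -27/(-821) = -27*(-1/821) = 27/821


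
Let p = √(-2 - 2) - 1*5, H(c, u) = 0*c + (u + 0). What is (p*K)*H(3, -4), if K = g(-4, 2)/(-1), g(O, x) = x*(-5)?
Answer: 200 - 80*I ≈ 200.0 - 80.0*I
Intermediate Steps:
g(O, x) = -5*x
H(c, u) = u (H(c, u) = 0 + u = u)
K = 10 (K = -5*2/(-1) = -10*(-1) = 10)
p = -5 + 2*I (p = √(-4) - 5 = 2*I - 5 = -5 + 2*I ≈ -5.0 + 2.0*I)
(p*K)*H(3, -4) = ((-5 + 2*I)*10)*(-4) = (-50 + 20*I)*(-4) = 200 - 80*I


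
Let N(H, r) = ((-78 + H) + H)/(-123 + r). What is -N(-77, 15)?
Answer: -58/27 ≈ -2.1481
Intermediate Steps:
N(H, r) = (-78 + 2*H)/(-123 + r)
-N(-77, 15) = -2*(-39 - 77)/(-123 + 15) = -2*(-116)/(-108) = -2*(-1)*(-116)/108 = -1*58/27 = -58/27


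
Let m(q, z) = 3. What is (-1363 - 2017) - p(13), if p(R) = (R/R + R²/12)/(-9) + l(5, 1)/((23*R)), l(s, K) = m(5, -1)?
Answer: -109093165/32292 ≈ -3378.3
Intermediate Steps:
l(s, K) = 3
p(R) = -⅑ - R²/108 + 3/(23*R) (p(R) = (R/R + R²/12)/(-9) + 3/((23*R)) = (1 + R²*(1/12))*(-⅑) + 3*(1/(23*R)) = (1 + R²/12)*(-⅑) + 3/(23*R) = (-⅑ - R²/108) + 3/(23*R) = -⅑ - R²/108 + 3/(23*R))
(-1363 - 2017) - p(13) = (-1363 - 2017) - (324 - 276*13 - 23*13³)/(2484*13) = -3380 - (324 - 3588 - 23*2197)/(2484*13) = -3380 - (324 - 3588 - 50531)/(2484*13) = -3380 - (-53795)/(2484*13) = -3380 - 1*(-53795/32292) = -3380 + 53795/32292 = -109093165/32292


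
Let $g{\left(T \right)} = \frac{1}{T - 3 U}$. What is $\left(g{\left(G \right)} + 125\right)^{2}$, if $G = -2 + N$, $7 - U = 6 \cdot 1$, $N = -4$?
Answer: $\frac{1263376}{81} \approx 15597.0$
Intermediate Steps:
$U = 1$ ($U = 7 - 6 \cdot 1 = 7 - 6 = 1$)
$G = -6$ ($G = -2 - 4 = -6$)
$g{\left(T \right)} = \frac{1}{-3 + T}$ ($g{\left(T \right)} = \frac{1}{T - 3} = \frac{1}{-3 + T}$)
$\left(g{\left(G \right)} + 125\right)^{2} = \left(\frac{1}{-3 - 6} + 125\right)^{2} = \left(\frac{1}{-9} + 125\right)^{2} = \left(- \frac{1}{9} + 125\right)^{2} = \left(\frac{1124}{9}\right)^{2} = \frac{1263376}{81}$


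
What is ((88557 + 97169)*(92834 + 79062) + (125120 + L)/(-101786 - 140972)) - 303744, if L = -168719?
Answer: 7750110507613615/242758 ≈ 3.1925e+10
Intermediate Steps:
((88557 + 97169)*(92834 + 79062) + (125120 + L)/(-101786 - 140972)) - 303744 = ((88557 + 97169)*(92834 + 79062) + (125120 - 168719)/(-101786 - 140972)) - 303744 = (185726*171896 - 43599/(-242758)) - 303744 = (31925556496 - 43599*(-1/242758)) - 303744 = (31925556496 + 43599/242758) - 303744 = 7750184243899567/242758 - 303744 = 7750110507613615/242758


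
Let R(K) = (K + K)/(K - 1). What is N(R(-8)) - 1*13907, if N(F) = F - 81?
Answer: -125876/9 ≈ -13986.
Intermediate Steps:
R(K) = 2*K/(-1 + K) (R(K) = (2*K)/(-1 + K) = 2*K/(-1 + K))
N(F) = -81 + F
N(R(-8)) - 1*13907 = (-81 + 2*(-8)/(-1 - 8)) - 1*13907 = (-81 + 2*(-8)/(-9)) - 13907 = (-81 + 2*(-8)*(-⅑)) - 13907 = (-81 + 16/9) - 13907 = -713/9 - 13907 = -125876/9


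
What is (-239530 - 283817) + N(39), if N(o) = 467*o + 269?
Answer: -504865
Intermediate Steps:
N(o) = 269 + 467*o
(-239530 - 283817) + N(39) = (-239530 - 283817) + (269 + 467*39) = -523347 + (269 + 18213) = -523347 + 18482 = -504865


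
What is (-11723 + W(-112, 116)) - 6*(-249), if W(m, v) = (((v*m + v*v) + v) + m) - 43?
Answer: -9804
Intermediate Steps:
W(m, v) = -43 + m + v + v² + m*v (W(m, v) = (((m*v + v²) + v) + m) - 43 = (((v² + m*v) + v) + m) - 43 = ((v + v² + m*v) + m) - 43 = (m + v + v² + m*v) - 43 = -43 + m + v + v² + m*v)
(-11723 + W(-112, 116)) - 6*(-249) = (-11723 + (-43 - 112 + 116 + 116² - 112*116)) - 6*(-249) = (-11723 + (-43 - 112 + 116 + 13456 - 12992)) + 1494 = (-11723 + 425) + 1494 = -11298 + 1494 = -9804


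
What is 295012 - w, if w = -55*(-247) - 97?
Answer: 281524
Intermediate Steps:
w = 13488 (w = 13585 - 97 = 13488)
295012 - w = 295012 - 1*13488 = 295012 - 13488 = 281524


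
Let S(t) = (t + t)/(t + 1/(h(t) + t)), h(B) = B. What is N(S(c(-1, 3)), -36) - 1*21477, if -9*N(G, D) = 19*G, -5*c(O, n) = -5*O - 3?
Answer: -6378973/297 ≈ -21478.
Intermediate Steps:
c(O, n) = ⅗ + O (c(O, n) = -(-5*O - 3)/5 = -(-3 - 5*O)/5 = ⅗ + O)
S(t) = 2*t/(t + 1/(2*t)) (S(t) = (t + t)/(t + 1/(t + t)) = (2*t)/(t + 1/(2*t)) = 2*t/(t + 1/(2*t)))
N(G, D) = -19*G/9
N(S(c(-1, 3)), -36) - 1*21477 = -76*(⅗ - 1)²/(9*(1 + 2*(⅗ - 1)²)) - 1*21477 = -76*(-⅖)²/(9*(1 + 2*(-⅖)²)) - 21477 = -76*4/(9*25*(1 + 2*(4/25))) - 21477 = -76*4/(9*25*(1 + 8/25)) - 21477 = -76*4/(9*25*33/25) - 21477 = -76*4*25/(9*25*33) - 21477 = -19/9*16/33 - 21477 = -304/297 - 21477 = -6378973/297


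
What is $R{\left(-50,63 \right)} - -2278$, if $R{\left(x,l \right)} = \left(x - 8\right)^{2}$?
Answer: $5642$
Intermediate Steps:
$R{\left(x,l \right)} = \left(-8 + x\right)^{2}$
$R{\left(-50,63 \right)} - -2278 = \left(-8 - 50\right)^{2} - -2278 = \left(-58\right)^{2} + 2278 = 3364 + 2278 = 5642$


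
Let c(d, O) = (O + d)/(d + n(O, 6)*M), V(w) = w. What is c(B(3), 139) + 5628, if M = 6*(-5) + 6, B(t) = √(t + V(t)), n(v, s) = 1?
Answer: 534103/95 - 163*√6/570 ≈ 5621.4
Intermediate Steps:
B(t) = √2*√t (B(t) = √(t + t) = √(2*t) = √2*√t)
M = -24 (M = -30 + 6 = -24)
c(d, O) = (O + d)/(-24 + d) (c(d, O) = (O + d)/(d + 1*(-24)) = (O + d)/(d - 24) = (O + d)/(-24 + d))
c(B(3), 139) + 5628 = (139 + √2*√3)/(-24 + √2*√3) + 5628 = (139 + √6)/(-24 + √6) + 5628 = 5628 + (139 + √6)/(-24 + √6)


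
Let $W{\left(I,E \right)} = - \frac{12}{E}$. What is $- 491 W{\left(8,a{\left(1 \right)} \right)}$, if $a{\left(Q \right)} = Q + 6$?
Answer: $\frac{5892}{7} \approx 841.71$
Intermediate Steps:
$a{\left(Q \right)} = 6 + Q$
$- 491 W{\left(8,a{\left(1 \right)} \right)} = - 491 \left(- \frac{12}{6 + 1}\right) = - 491 \left(- \frac{12}{7}\right) = - 491 \left(\left(-12\right) \frac{1}{7}\right) = \left(-491\right) \left(- \frac{12}{7}\right) = \frac{5892}{7}$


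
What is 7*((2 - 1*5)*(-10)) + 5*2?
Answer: 220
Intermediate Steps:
7*((2 - 1*5)*(-10)) + 5*2 = 7*((2 - 5)*(-10)) + 10 = 7*(-3*(-10)) + 10 = 7*30 + 10 = 210 + 10 = 220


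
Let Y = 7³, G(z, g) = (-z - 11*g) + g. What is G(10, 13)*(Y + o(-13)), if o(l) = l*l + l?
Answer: -69860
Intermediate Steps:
G(z, g) = -z - 10*g
Y = 343
o(l) = l + l² (o(l) = l² + l = l + l²)
G(10, 13)*(Y + o(-13)) = (-1*10 - 10*13)*(343 - 13*(1 - 13)) = (-10 - 130)*(343 - 13*(-12)) = -140*(343 + 156) = -140*499 = -69860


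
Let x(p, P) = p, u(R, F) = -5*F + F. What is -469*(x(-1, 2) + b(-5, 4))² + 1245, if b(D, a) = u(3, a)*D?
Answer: -2925784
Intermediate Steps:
u(R, F) = -4*F
b(D, a) = -4*D*a (b(D, a) = (-4*a)*D = -4*D*a)
-469*(x(-1, 2) + b(-5, 4))² + 1245 = -469*(-1 - 4*(-5)*4)² + 1245 = -469*(-1 + 80)² + 1245 = -469*79² + 1245 = -469*6241 + 1245 = -2927029 + 1245 = -2925784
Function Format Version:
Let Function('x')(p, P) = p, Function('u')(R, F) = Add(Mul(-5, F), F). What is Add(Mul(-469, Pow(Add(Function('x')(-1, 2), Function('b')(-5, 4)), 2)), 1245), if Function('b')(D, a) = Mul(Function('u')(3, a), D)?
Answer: -2925784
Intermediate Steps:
Function('u')(R, F) = Mul(-4, F)
Function('b')(D, a) = Mul(-4, D, a) (Function('b')(D, a) = Mul(Mul(-4, a), D) = Mul(-4, D, a))
Add(Mul(-469, Pow(Add(Function('x')(-1, 2), Function('b')(-5, 4)), 2)), 1245) = Add(Mul(-469, Pow(Add(-1, Mul(-4, -5, 4)), 2)), 1245) = Add(Mul(-469, Pow(Add(-1, 80), 2)), 1245) = Add(Mul(-469, Pow(79, 2)), 1245) = Add(Mul(-469, 6241), 1245) = Add(-2927029, 1245) = -2925784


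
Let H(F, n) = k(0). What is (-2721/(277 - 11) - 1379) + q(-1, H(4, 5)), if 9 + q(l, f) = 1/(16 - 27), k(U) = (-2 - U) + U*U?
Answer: -4091485/2926 ≈ -1398.3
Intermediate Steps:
k(U) = -2 + U**2 - U (k(U) = (-2 - U) + U**2 = -2 + U**2 - U)
H(F, n) = -2 (H(F, n) = -2 + 0**2 - 1*0 = -2 + 0 + 0 = -2)
q(l, f) = -100/11 (q(l, f) = -9 + 1/(16 - 27) = -9 + 1/(-11) = -9 - 1/11 = -100/11)
(-2721/(277 - 11) - 1379) + q(-1, H(4, 5)) = (-2721/(277 - 11) - 1379) - 100/11 = (-2721/266 - 1379) - 100/11 = -369535/266 - 100/11 = -4091485/2926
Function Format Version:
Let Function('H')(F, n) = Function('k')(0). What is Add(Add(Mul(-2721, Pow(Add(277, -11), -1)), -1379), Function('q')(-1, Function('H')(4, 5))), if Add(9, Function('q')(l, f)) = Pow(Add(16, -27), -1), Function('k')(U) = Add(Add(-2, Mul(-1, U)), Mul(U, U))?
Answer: Rational(-4091485, 2926) ≈ -1398.3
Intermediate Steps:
Function('k')(U) = Add(-2, Pow(U, 2), Mul(-1, U)) (Function('k')(U) = Add(Add(-2, Mul(-1, U)), Pow(U, 2)) = Add(-2, Pow(U, 2), Mul(-1, U)))
Function('H')(F, n) = -2 (Function('H')(F, n) = Add(-2, Pow(0, 2), Mul(-1, 0)) = Add(-2, 0, 0) = -2)
Function('q')(l, f) = Rational(-100, 11) (Function('q')(l, f) = Add(-9, Pow(Add(16, -27), -1)) = Add(-9, Pow(-11, -1)) = Add(-9, Rational(-1, 11)) = Rational(-100, 11))
Add(Add(Mul(-2721, Pow(Add(277, -11), -1)), -1379), Function('q')(-1, Function('H')(4, 5))) = Add(Add(Mul(-2721, Pow(Add(277, -11), -1)), -1379), Rational(-100, 11)) = Add(Add(Mul(-2721, Pow(266, -1)), -1379), Rational(-100, 11)) = Add(Add(Mul(-2721, Rational(1, 266)), -1379), Rational(-100, 11)) = Add(Add(Rational(-2721, 266), -1379), Rational(-100, 11)) = Add(Rational(-369535, 266), Rational(-100, 11)) = Rational(-4091485, 2926)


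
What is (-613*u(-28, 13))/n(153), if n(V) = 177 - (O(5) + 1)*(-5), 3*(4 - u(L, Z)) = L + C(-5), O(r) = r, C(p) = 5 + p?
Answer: -24520/621 ≈ -39.485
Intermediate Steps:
u(L, Z) = 4 - L/3 (u(L, Z) = 4 - (L + (5 - 5))/3 = 4 - (L + 0)/3 = 4 - L/3)
n(V) = 207 (n(V) = 177 - (5 + 1)*(-5) = 177 - 6*(-5) = 177 - 1*(-30) = 177 + 30 = 207)
(-613*u(-28, 13))/n(153) = -613*(4 - ⅓*(-28))/207 = -613*(4 + 28/3)*(1/207) = -613*40/3*(1/207) = -24520/3*1/207 = -24520/621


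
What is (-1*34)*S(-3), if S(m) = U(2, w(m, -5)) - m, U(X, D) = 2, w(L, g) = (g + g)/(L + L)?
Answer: -170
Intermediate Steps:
w(L, g) = g/L (w(L, g) = (2*g)/((2*L)) = (2*g)*(1/(2*L)) = g/L)
S(m) = 2 - m
(-1*34)*S(-3) = (-1*34)*(2 - 1*(-3)) = -34*(2 + 3) = -34*5 = -170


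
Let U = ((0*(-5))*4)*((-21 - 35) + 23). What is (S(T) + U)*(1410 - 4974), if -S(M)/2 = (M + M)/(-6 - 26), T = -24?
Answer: 10692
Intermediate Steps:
S(M) = M/8 (S(M) = -2*(M + M)/(-6 - 26) = -2*2*M/(-32) = -2*2*M*(-1)/32 = -(-1)*M/8 = M/8)
U = 0 (U = (0*4)*(-56 + 23) = 0*(-33) = 0)
(S(T) + U)*(1410 - 4974) = ((⅛)*(-24) + 0)*(1410 - 4974) = (-3 + 0)*(-3564) = -3*(-3564) = 10692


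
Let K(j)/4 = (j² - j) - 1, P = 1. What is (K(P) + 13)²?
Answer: 81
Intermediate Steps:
K(j) = -4 - 4*j + 4*j² (K(j) = 4*((j² - j) - 1) = 4*(-1 + j² - j) = -4 - 4*j + 4*j²)
(K(P) + 13)² = ((-4 - 4*1 + 4*1²) + 13)² = ((-4 - 4 + 4*1) + 13)² = ((-4 - 4 + 4) + 13)² = (-4 + 13)² = 9² = 81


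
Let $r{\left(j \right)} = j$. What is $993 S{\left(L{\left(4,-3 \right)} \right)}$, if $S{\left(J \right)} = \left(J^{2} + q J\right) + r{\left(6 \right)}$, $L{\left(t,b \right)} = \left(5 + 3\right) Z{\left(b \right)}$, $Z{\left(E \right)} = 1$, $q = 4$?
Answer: $101286$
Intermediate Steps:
$L{\left(t,b \right)} = 8$ ($L{\left(t,b \right)} = \left(5 + 3\right) 1 = 8 \cdot 1 = 8$)
$S{\left(J \right)} = 6 + J^{2} + 4 J$ ($S{\left(J \right)} = \left(J^{2} + 4 J\right) + 6 = 6 + J^{2} + 4 J$)
$993 S{\left(L{\left(4,-3 \right)} \right)} = 993 \left(6 + 8^{2} + 4 \cdot 8\right) = 993 \left(6 + 64 + 32\right) = 993 \cdot 102 = 101286$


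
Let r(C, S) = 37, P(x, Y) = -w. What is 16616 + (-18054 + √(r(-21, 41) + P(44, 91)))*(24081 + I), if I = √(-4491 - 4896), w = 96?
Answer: 16616 - 3*(8027 + I*√1043)*(18054 - I*√59) ≈ -4.3474e+8 - 1.5642e+6*I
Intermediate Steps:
P(x, Y) = -96 (P(x, Y) = -1*96 = -96)
I = 3*I*√1043 (I = √(-9387) = 3*I*√1043 ≈ 96.886*I)
16616 + (-18054 + √(r(-21, 41) + P(44, 91)))*(24081 + I) = 16616 + (-18054 + √(37 - 96))*(24081 + 3*I*√1043) = 16616 + (-18054 + √(-59))*(24081 + 3*I*√1043) = 16616 + (-18054 + I*√59)*(24081 + 3*I*√1043)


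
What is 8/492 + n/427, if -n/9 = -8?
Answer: 9710/52521 ≈ 0.18488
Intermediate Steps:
n = 72 (n = -9*(-8) = 72)
8/492 + n/427 = 8/492 + 72/427 = 8*(1/492) + 72*(1/427) = 2/123 + 72/427 = 9710/52521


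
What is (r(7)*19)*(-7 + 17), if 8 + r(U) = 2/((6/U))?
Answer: -3230/3 ≈ -1076.7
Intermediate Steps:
r(U) = -8 + U/3 (r(U) = -8 + 2/((6/U)) = -8 + 2*(U/6) = -8 + U/3)
(r(7)*19)*(-7 + 17) = ((-8 + (1/3)*7)*19)*(-7 + 17) = ((-8 + 7/3)*19)*10 = -17/3*19*10 = -323/3*10 = -3230/3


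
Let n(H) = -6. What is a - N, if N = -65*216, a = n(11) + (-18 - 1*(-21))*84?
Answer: 14286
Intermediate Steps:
a = 246 (a = -6 + (-18 - 1*(-21))*84 = -6 + (-18 + 21)*84 = -6 + 3*84 = -6 + 252 = 246)
N = -14040
a - N = 246 - 1*(-14040) = 246 + 14040 = 14286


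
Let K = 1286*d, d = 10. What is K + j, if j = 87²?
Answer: 20429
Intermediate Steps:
j = 7569
K = 12860 (K = 1286*10 = 12860)
K + j = 12860 + 7569 = 20429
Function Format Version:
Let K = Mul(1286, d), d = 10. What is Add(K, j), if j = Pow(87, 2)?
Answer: 20429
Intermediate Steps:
j = 7569
K = 12860 (K = Mul(1286, 10) = 12860)
Add(K, j) = Add(12860, 7569) = 20429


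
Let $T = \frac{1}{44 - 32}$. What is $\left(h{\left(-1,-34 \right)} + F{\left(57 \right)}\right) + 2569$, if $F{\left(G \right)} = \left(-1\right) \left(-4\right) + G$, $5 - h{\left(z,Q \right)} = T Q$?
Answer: $\frac{15827}{6} \approx 2637.8$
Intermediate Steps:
$T = \frac{1}{12} \approx 0.083333$
$h{\left(z,Q \right)} = 5 - \frac{Q}{12}$
$F{\left(G \right)} = 4 + G$
$\left(h{\left(-1,-34 \right)} + F{\left(57 \right)}\right) + 2569 = \left(\left(5 - - \frac{17}{6}\right) + \left(4 + 57\right)\right) + 2569 = \left(\left(5 + \frac{17}{6}\right) + 61\right) + 2569 = \left(\frac{47}{6} + 61\right) + 2569 = \frac{413}{6} + 2569 = \frac{15827}{6}$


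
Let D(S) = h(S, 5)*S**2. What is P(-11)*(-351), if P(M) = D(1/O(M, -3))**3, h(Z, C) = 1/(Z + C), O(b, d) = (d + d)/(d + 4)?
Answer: -13/195112 ≈ -6.6628e-5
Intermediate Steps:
O(b, d) = 2*d/(4 + d) (O(b, d) = (2*d)/(4 + d) = 2*d/(4 + d))
h(Z, C) = 1/(C + Z)
D(S) = S**2/(5 + S)
P(M) = 1/5268024 (P(M) = ((1/(2*(-3)/(4 - 3)))**2/(5 + 1/(2*(-3)/(4 - 3))))**3 = ((1/(2*(-3)/1))**2/(5 + 1/(2*(-3)/1)))**3 = ((1/(2*(-3)*1))**2/(5 + 1/(2*(-3)*1)))**3 = ((1/(-6))**2/(5 + 1/(-6)))**3 = ((-1/6)**2/(5 - 1/6))**3 = (1/(36*(29/6)))**3 = ((1/36)*(6/29))**3 = (1/174)**3 = 1/5268024)
P(-11)*(-351) = (1/5268024)*(-351) = -13/195112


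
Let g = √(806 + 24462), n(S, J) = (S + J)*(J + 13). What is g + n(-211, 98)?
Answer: -12543 + 2*√6317 ≈ -12384.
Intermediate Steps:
n(S, J) = (13 + J)*(J + S) (n(S, J) = (J + S)*(13 + J) = (13 + J)*(J + S))
g = 2*√6317 (g = √25268 = 2*√6317 ≈ 158.96)
g + n(-211, 98) = 2*√6317 + (98² + 13*98 + 13*(-211) + 98*(-211)) = 2*√6317 + (9604 + 1274 - 2743 - 20678) = 2*√6317 - 12543 = -12543 + 2*√6317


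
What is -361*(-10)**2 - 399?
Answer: -36499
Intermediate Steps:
-361*(-10)**2 - 399 = -361*100 - 399 = -36100 - 399 = -36499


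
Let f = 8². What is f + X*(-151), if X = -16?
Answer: 2480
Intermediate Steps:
f = 64
f + X*(-151) = 64 - 16*(-151) = 64 + 2416 = 2480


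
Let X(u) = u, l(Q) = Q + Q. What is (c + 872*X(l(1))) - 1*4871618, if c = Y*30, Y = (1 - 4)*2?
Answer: -4870054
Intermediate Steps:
l(Q) = 2*Q
Y = -6 (Y = -3*2 = -6)
c = -180 (c = -6*30 = -180)
(c + 872*X(l(1))) - 1*4871618 = (-180 + 872*(2*1)) - 1*4871618 = (-180 + 872*2) - 4871618 = (-180 + 1744) - 4871618 = 1564 - 4871618 = -4870054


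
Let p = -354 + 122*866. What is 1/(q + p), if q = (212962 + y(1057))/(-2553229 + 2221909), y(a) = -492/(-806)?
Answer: 33380490/3514877380037 ≈ 9.4969e-6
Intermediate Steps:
y(a) = 246/403 (y(a) = -492*(-1/806) = 246/403)
p = 105298 (p = -354 + 105652 = 105298)
q = -21455983/33380490 (q = (212962 + 246/403)/(-2553229 + 2221909) = (85823932/403)/(-331320) = (85823932/403)*(-1/331320) = -21455983/33380490 ≈ -0.64277)
1/(q + p) = 1/(-21455983/33380490 + 105298) = 1/(3514877380037/33380490) = 33380490/3514877380037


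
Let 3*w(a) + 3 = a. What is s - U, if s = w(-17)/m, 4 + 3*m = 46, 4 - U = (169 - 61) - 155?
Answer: -1081/21 ≈ -51.476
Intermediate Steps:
U = 51 (U = 4 - ((169 - 61) - 155) = 4 - (108 - 155) = 4 - 1*(-47) = 4 + 47 = 51)
w(a) = -1 + a/3
m = 14 (m = -4/3 + (⅓)*46 = -4/3 + 46/3 = 14)
s = -10/21 (s = (-1 + (⅓)*(-17))/14 = (-1 - 17/3)*(1/14) = -20/3*1/14 = -10/21 ≈ -0.47619)
s - U = -10/21 - 1*51 = -10/21 - 51 = -1081/21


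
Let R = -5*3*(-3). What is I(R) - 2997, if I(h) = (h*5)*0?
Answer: -2997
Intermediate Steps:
R = 45 (R = -15*(-3) = 45)
I(h) = 0 (I(h) = (5*h)*0 = 0)
I(R) - 2997 = 0 - 2997 = -2997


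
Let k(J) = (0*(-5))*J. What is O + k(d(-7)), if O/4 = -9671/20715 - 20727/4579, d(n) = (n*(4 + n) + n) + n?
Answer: -1894573256/94853985 ≈ -19.974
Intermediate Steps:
d(n) = 2*n + n*(4 + n) (d(n) = (n + n*(4 + n)) + n = 2*n + n*(4 + n))
k(J) = 0 (k(J) = 0*J = 0)
O = -1894573256/94853985 (O = 4*(-9671/20715 - 20727/4579) = 4*(-473643314/94853985) = -1894573256/94853985 ≈ -19.974)
O + k(d(-7)) = -1894573256/94853985 + 0 = -1894573256/94853985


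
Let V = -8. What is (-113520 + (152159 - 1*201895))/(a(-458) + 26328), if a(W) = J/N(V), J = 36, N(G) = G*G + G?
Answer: -2285584/368601 ≈ -6.2007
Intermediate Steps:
N(G) = G + G**2 (N(G) = G**2 + G = G + G**2)
a(W) = 9/14 (a(W) = 36/((-8*(1 - 8))) = 36/((-8*(-7))) = 36/56 = 36*(1/56) = 9/14)
(-113520 + (152159 - 1*201895))/(a(-458) + 26328) = (-113520 + (152159 - 1*201895))/(9/14 + 26328) = (-113520 + (152159 - 201895))/(368601/14) = (-113520 - 49736)*(14/368601) = -163256*14/368601 = -2285584/368601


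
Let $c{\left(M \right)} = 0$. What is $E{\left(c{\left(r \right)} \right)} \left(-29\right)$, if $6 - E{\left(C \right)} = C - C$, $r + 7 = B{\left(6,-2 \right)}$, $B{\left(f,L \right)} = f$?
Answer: $-174$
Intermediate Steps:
$r = -1$ ($r = -7 + 6 = -1$)
$E{\left(C \right)} = 6$ ($E{\left(C \right)} = 6 - \left(C - C\right) = 6 - 0 = 6 + 0 = 6$)
$E{\left(c{\left(r \right)} \right)} \left(-29\right) = 6 \left(-29\right) = -174$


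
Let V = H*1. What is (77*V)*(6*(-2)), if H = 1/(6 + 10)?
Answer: -231/4 ≈ -57.750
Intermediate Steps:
H = 1/16 ≈ 0.062500
V = 1/16 (V = (1/16)*1 = 1/16 ≈ 0.062500)
(77*V)*(6*(-2)) = (77*(1/16))*(6*(-2)) = (77/16)*(-12) = -231/4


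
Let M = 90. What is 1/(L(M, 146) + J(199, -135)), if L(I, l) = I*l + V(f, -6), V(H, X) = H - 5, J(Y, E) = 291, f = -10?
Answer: 1/13416 ≈ 7.4538e-5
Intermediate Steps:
V(H, X) = -5 + H
L(I, l) = -15 + I*l (L(I, l) = I*l + (-5 - 10) = I*l - 15 = -15 + I*l)
1/(L(M, 146) + J(199, -135)) = 1/((-15 + 90*146) + 291) = 1/((-15 + 13140) + 291) = 1/(13125 + 291) = 1/13416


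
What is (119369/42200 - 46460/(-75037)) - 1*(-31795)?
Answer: 100691737416653/3166561400 ≈ 31798.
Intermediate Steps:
(119369/42200 - 46460/(-75037)) - 1*(-31795) = (119369*(1/42200) - 46460*(-1/75037)) + 31795 = (119369/42200 + 46460/75037) + 31795 = 10917703653/3166561400 + 31795 = 100691737416653/3166561400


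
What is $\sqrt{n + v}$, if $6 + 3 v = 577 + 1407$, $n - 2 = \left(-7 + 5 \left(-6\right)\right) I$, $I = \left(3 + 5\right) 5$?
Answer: $\frac{2 i \sqrt{1842}}{3} \approx 28.612 i$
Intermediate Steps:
$I = 40$ ($I = 8 \cdot 5 = 40$)
$n = -1478$ ($n = 2 + \left(-7 + 5 \left(-6\right)\right) 40 = 2 + \left(-7 - 30\right) 40 = 2 - 1480 = -1478$)
$v = \frac{1978}{3}$ ($v = -2 + \frac{577 + 1407}{3} = -2 + \frac{1}{3} \cdot 1984 = -2 + \frac{1984}{3} = \frac{1978}{3} \approx 659.33$)
$\sqrt{n + v} = \sqrt{-1478 + \frac{1978}{3}} = \sqrt{- \frac{2456}{3}} = \frac{2 i \sqrt{1842}}{3}$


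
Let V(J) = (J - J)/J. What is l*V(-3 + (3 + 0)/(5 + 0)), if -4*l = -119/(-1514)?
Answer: 0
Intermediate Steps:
l = -119/6056 (l = -(-119)/(4*(-1514)) = -(-119)*(-1)/(4*1514) = -¼*119/1514 = -119/6056 ≈ -0.019650)
V(J) = 0 (V(J) = 0/J = 0)
l*V(-3 + (3 + 0)/(5 + 0)) = -119/6056*0 = 0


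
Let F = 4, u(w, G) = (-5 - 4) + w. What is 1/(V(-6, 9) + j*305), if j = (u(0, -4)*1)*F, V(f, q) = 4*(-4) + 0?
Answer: -1/10996 ≈ -9.0942e-5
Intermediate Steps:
u(w, G) = -9 + w
V(f, q) = -16 (V(f, q) = -16 + 0 = -16)
j = -36 (j = ((-9 + 0)*1)*4 = -9*1*4 = -9*4 = -36)
1/(V(-6, 9) + j*305) = 1/(-16 - 36*305) = 1/(-16 - 10980) = 1/(-10996) = -1/10996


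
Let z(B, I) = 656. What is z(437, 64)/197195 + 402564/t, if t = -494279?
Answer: -79059360956/97469347405 ≈ -0.81112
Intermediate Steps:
z(437, 64)/197195 + 402564/t = 656/197195 + 402564/(-494279) = 656*(1/197195) + 402564*(-1/494279) = 656/197195 - 402564/494279 = -79059360956/97469347405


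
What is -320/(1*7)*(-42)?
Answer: 1920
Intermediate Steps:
-320/(1*7)*(-42) = -320/7*(-42) = 1920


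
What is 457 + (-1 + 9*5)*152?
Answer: 7145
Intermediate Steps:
457 + (-1 + 9*5)*152 = 457 + (-1 + 45)*152 = 457 + 44*152 = 457 + 6688 = 7145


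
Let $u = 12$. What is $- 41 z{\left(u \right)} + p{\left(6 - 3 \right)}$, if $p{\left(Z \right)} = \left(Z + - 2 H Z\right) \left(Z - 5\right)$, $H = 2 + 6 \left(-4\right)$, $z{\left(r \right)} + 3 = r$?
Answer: $-639$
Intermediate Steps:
$z{\left(r \right)} = -3 + r$
$H = -22$ ($H = 2 - 24 = -22$)
$p{\left(Z \right)} = 45 Z \left(-5 + Z\right)$ ($p{\left(Z \right)} = \left(Z + \left(-2\right) \left(-22\right) Z\right) \left(Z - 5\right) = \left(Z + 44 Z\right) \left(-5 + Z\right) = 45 Z \left(-5 + Z\right)$)
$- 41 z{\left(u \right)} + p{\left(6 - 3 \right)} = - 41 \left(-3 + 12\right) + 45 \left(6 - 3\right) \left(-5 + \left(6 - 3\right)\right) = \left(-41\right) 9 + 45 \cdot 3 \left(-5 + 3\right) = -369 + 45 \cdot 3 \left(-2\right) = -369 - 270 = -639$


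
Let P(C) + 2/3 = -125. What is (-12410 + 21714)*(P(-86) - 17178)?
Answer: -482979944/3 ≈ -1.6099e+8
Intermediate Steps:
P(C) = -377/3 (P(C) = -⅔ - 125 = -377/3)
(-12410 + 21714)*(P(-86) - 17178) = (-12410 + 21714)*(-377/3 - 17178) = 9304*(-51911/3) = -482979944/3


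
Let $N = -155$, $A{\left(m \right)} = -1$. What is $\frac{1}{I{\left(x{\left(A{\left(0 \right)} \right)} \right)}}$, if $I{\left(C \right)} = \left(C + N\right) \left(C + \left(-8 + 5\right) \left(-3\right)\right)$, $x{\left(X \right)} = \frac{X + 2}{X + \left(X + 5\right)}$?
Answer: $- \frac{9}{12992} \approx -0.00069273$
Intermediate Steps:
$x{\left(X \right)} = \frac{2 + X}{5 + 2 X}$ ($x{\left(X \right)} = \frac{2 + X}{X + \left(5 + X\right)} = \frac{2 + X}{5 + 2 X}$)
$I{\left(C \right)} = \left(-155 + C\right) \left(9 + C\right)$ ($I{\left(C \right)} = \left(C - 155\right) \left(C + \left(-8 + 5\right) \left(-3\right)\right) = \left(-155 + C\right) \left(C - -9\right) = \left(-155 + C\right) \left(C + 9\right) = \left(-155 + C\right) \left(9 + C\right)$)
$\frac{1}{I{\left(x{\left(A{\left(0 \right)} \right)} \right)}} = \frac{1}{-1395 + \left(\frac{2 - 1}{5 + 2 \left(-1\right)}\right)^{2} - 146 \frac{2 - 1}{5 + 2 \left(-1\right)}} = \frac{1}{-1395 + \left(\frac{1}{5 - 2} \cdot 1\right)^{2} - 146 \frac{1}{5 - 2} \cdot 1} = \frac{1}{-1395 + \left(\frac{1}{3} \cdot 1\right)^{2} - 146 \cdot \frac{1}{3} \cdot 1} = \frac{1}{-1395 + \left(\frac{1}{3}\right)^{2} - \frac{146}{3}} = \frac{1}{-1395 + \frac{1}{9} - \frac{146}{3}} = \frac{1}{- \frac{12992}{9}} = - \frac{9}{12992}$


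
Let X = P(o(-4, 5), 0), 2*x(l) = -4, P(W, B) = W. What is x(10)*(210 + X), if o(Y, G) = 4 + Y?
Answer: -420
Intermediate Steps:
x(l) = -2 (x(l) = (½)*(-4) = -2)
X = 0 (X = 4 - 4 = 0)
x(10)*(210 + X) = -2*(210 + 0) = -2*210 = -420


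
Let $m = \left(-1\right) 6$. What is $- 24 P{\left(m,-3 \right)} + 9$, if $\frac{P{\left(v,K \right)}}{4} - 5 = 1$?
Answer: $-567$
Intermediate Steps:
$m = -6$
$P{\left(v,K \right)} = 24$ ($P{\left(v,K \right)} = 20 + 4 \cdot 1 = 20 + 4 = 24$)
$- 24 P{\left(m,-3 \right)} + 9 = \left(-24\right) 24 + 9 = -576 + 9 = -567$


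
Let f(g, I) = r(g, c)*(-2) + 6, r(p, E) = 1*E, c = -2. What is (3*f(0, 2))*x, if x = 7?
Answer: 210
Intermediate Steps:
r(p, E) = E
f(g, I) = 10 (f(g, I) = -2*(-2) + 6 = 4 + 6 = 10)
(3*f(0, 2))*x = (3*10)*7 = 30*7 = 210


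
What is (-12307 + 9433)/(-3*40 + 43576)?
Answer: -1437/21728 ≈ -0.066136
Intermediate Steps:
(-12307 + 9433)/(-3*40 + 43576) = -2874/(-120 + 43576) = -2874/43456 = -2874*1/43456 = -1437/21728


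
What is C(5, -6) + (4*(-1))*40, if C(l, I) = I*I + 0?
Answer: -124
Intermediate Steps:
C(l, I) = I**2 (C(l, I) = I**2 + 0 = I**2)
C(5, -6) + (4*(-1))*40 = (-6)**2 + (4*(-1))*40 = 36 - 4*40 = 36 - 160 = -124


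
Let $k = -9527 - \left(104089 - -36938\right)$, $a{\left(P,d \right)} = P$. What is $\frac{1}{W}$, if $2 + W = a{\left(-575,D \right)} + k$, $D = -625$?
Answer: $- \frac{1}{151131} \approx -6.6168 \cdot 10^{-6}$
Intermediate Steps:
$k = -150554$ ($k = -9527 - \left(104089 + 36938\right) = -9527 - 141027 = -150554$)
$W = -151131$ ($W = -2 - 151129 = -151131$)
$\frac{1}{W} = \frac{1}{-151131} = - \frac{1}{151131}$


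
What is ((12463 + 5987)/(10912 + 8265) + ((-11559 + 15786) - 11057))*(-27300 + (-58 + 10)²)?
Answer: 3273487658160/19177 ≈ 1.7070e+8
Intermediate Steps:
((12463 + 5987)/(10912 + 8265) + ((-11559 + 15786) - 11057))*(-27300 + (-58 + 10)²) = (18450/19177 + (4227 - 11057))*(-27300 + (-48)²) = (18450*(1/19177) - 6830)*(-27300 + 2304) = (18450/19177 - 6830)*(-24996) = -130960460/19177*(-24996) = 3273487658160/19177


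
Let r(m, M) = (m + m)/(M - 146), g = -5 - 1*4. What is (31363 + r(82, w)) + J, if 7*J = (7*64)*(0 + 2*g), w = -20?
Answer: 2507431/83 ≈ 30210.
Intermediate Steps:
g = -9 (g = -5 - 4 = -9)
r(m, M) = 2*m/(-146 + M) (r(m, M) = (2*m)/(-146 + M) = 2*m/(-146 + M))
J = -1152 (J = ((7*64)*(0 + 2*(-9)))/7 = (448*(0 - 18))/7 = (448*(-18))/7 = (⅐)*(-8064) = -1152)
(31363 + r(82, w)) + J = (31363 + 2*82/(-146 - 20)) - 1152 = (31363 + 2*82/(-166)) - 1152 = (31363 + 2*82*(-1/166)) - 1152 = (31363 - 82/83) - 1152 = 2603047/83 - 1152 = 2507431/83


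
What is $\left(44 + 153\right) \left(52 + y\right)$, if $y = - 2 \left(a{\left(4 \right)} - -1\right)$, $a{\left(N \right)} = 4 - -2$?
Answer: $7486$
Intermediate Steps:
$a{\left(N \right)} = 6$ ($a{\left(N \right)} = 4 + 2 = 6$)
$y = -14$ ($y = - 2 \left(6 - -1\right) = - 2 \left(6 + \left(-3 + 4\right)\right) = - 2 \left(6 + 1\right) = \left(-2\right) 7 = -14$)
$\left(44 + 153\right) \left(52 + y\right) = \left(44 + 153\right) \left(52 - 14\right) = 197 \cdot 38 = 7486$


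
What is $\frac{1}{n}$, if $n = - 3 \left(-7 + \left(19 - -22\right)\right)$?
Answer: $- \frac{1}{102} \approx -0.0098039$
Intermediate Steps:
$n = -102$ ($n = - 3 \left(-7 + \left(19 + 22\right)\right) = - 3 \left(-7 + 41\right) = \left(-3\right) 34 = -102$)
$\frac{1}{n} = \frac{1}{-102} = - \frac{1}{102}$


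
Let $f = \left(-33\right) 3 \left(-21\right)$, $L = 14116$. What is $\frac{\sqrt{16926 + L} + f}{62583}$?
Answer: $\frac{693}{20861} + \frac{\sqrt{31042}}{62583} \approx 0.036035$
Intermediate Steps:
$f = 2079$ ($f = \left(-99\right) \left(-21\right) = 2079$)
$\frac{\sqrt{16926 + L} + f}{62583} = \frac{\sqrt{16926 + 14116} + 2079}{62583} = \left(\sqrt{31042} + 2079\right) \frac{1}{62583} = \left(2079 + \sqrt{31042}\right) \frac{1}{62583} = \frac{693}{20861} + \frac{\sqrt{31042}}{62583}$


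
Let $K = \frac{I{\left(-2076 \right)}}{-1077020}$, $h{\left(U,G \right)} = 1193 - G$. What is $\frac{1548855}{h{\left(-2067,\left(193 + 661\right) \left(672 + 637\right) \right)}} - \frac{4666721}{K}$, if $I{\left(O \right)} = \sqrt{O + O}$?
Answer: $- \frac{57365}{41359} - \frac{1256537962855 i \sqrt{1038}}{519} \approx -1.387 - 7.8002 \cdot 10^{10} i$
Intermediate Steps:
$I{\left(O \right)} = \sqrt{2} \sqrt{O}$ ($I{\left(O \right)} = \sqrt{2 O} = \sqrt{2} \sqrt{O}$)
$K = - \frac{i \sqrt{1038}}{538510}$ ($K = \frac{\sqrt{2} \sqrt{-2076}}{-1077020} = \sqrt{2} \cdot 2 i \sqrt{519} \left(- \frac{1}{1077020}\right) = 2 i \sqrt{1038} \left(- \frac{1}{1077020}\right) = - \frac{i \sqrt{1038}}{538510} \approx - 5.9828 \cdot 10^{-5} i$)
$\frac{1548855}{h{\left(-2067,\left(193 + 661\right) \left(672 + 637\right) \right)}} - \frac{4666721}{K} = \frac{1548855}{1193 - \left(193 + 661\right) \left(672 + 637\right)} - \frac{4666721}{\left(- \frac{1}{538510}\right) i \sqrt{1038}} = \frac{1548855}{1193 - 854 \cdot 1309} - 4666721 \frac{269255 i \sqrt{1038}}{519} = \frac{1548855}{1193 - 1117886} - \frac{1256537962855 i \sqrt{1038}}{519} = \frac{1548855}{-1116693} - \frac{1256537962855 i \sqrt{1038}}{519} = 1548855 \left(- \frac{1}{1116693}\right) - \frac{1256537962855 i \sqrt{1038}}{519} = - \frac{57365}{41359} - \frac{1256537962855 i \sqrt{1038}}{519}$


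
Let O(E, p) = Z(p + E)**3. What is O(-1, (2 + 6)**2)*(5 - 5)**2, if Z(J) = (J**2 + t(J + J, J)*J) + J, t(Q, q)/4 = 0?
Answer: 0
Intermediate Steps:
t(Q, q) = 0 (t(Q, q) = 4*0 = 0)
Z(J) = J + J**2 (Z(J) = (J**2 + 0*J) + J = (J**2 + 0) + J = J**2 + J = J + J**2)
O(E, p) = (E + p)**3*(1 + E + p)**3 (O(E, p) = ((p + E)*(1 + (p + E)))**3 = ((E + p)*(1 + (E + p)))**3 = ((E + p)*(1 + E + p))**3 = (E + p)**3*(1 + E + p)**3)
O(-1, (2 + 6)**2)*(5 - 5)**2 = ((-1 + (2 + 6)**2)**3*(1 - 1 + (2 + 6)**2)**3)*(5 - 5)**2 = ((-1 + 8**2)**3*(1 - 1 + 8**2)**3)*0**2 = ((-1 + 64)**3*(1 - 1 + 64)**3)*0 = (63**3*64**3)*0 = (250047*262144)*0 = 65548320768*0 = 0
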